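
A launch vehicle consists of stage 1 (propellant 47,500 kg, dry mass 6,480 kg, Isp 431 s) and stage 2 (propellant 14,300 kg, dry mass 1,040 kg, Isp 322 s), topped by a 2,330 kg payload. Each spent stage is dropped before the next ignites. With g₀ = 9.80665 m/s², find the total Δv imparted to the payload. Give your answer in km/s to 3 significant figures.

Ignition mass of stage 1 = 47,500+6,480 + 14,300+1,040 + 2,330 = 71,650 kg.
Stage 1: m₀ = 71,650 kg, m_f = 71,650 − 47,500 = 24,150 kg; Δv = 431×9.80665×ln(2.967) = 4226.7×1.0875 ≈ 4597 m/s.
Stage 2: m₀ = 17,670 kg, m_f = 17,670 − 14,300 = 3,370 kg; Δv = 322×9.80665×ln(5.243) = 3157.7×1.6570 ≈ 5232 m/s.
Total Δv = 4597 + 5232 = 9829 m/s.

Δv ≈ 9.83 km/s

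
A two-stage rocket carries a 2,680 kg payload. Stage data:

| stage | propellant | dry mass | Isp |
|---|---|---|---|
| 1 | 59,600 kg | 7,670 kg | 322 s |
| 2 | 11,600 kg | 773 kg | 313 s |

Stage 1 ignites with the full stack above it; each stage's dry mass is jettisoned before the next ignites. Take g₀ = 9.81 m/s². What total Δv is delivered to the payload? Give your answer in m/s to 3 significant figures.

Δv ≈ 8590 m/s

Ignition mass of stage 1 = 59,600+7,670 + 11,600+773 + 2,680 = 82,323 kg.
Stage 1: m₀ = 82,323 kg, m_f = 82,323 − 59,600 = 22,723 kg; Δv = 322×9.81×ln(3.623) = 3158.8×1.2873 ≈ 4066 m/s.
Stage 2: m₀ = 15,053 kg, m_f = 15,053 − 11,600 = 3,453 kg; Δv = 313×9.81×ln(4.359) = 3070.5×1.4723 ≈ 4521 m/s.
Total Δv = 4066 + 4521 = 8587 m/s.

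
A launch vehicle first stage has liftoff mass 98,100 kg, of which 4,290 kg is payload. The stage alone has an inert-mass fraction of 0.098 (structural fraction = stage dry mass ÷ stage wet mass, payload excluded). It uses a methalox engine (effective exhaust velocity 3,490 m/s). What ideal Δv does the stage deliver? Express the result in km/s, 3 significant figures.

Δv ≈ 6.93 km/s

Stage wet mass = m₀ − payload = 98,100 − 4,290 = 93,810 kg.
Stage dry mass = ε × stage wet mass = 0.098 × 93,810 = 9,193.38 kg.
Burnout mass m_f = stage dry + payload = 9,193.38 + 4,290 = 13,483.38 kg.
Δv = v_e · ln(98,100/13,483.38) = 3490.0 × ln(7.276) = 3490.0 × 1.9845 ≈ 6926 m/s.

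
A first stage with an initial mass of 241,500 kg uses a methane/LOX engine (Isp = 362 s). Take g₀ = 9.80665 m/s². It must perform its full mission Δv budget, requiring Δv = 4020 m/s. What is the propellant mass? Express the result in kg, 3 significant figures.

v_e = Isp · g₀ = 362 × 9.80665 = 3550.0 m/s.
Using Δv = v_e ln(m₀/m_f): m₀/m_f = exp(Δv / v_e) = exp(4020 / 3550.0) = exp(1.1324) = 3.1031.
m_f = 241,500 / 3.1031 = 77,825.4 kg, so propellant = m₀ − m_f = 241,500 − 77,825.4 = 163,674.6 kg.

propellant mass ≈ 164000 kg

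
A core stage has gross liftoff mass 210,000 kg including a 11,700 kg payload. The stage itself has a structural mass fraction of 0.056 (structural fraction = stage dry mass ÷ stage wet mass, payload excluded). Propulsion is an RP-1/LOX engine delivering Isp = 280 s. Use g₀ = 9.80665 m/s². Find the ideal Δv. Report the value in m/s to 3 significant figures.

Stage wet mass = m₀ − payload = 210,000 − 11,700 = 198,300 kg.
Stage dry mass = ε × stage wet mass = 0.056 × 198,300 = 11,104.8 kg.
Burnout mass m_f = stage dry + payload = 11,104.8 + 11,700 = 22,804.8 kg.
v_e = Isp · g₀ = 280 × 9.80665 = 2745.9 m/s.
By the Tsiolkovsky rocket equation, Δv = v_e · ln(210,000/22,804.8) = 2745.9 × ln(9.209) = 2745.9 × 2.2201 ≈ 6096 m/s.

Δv ≈ 6100 m/s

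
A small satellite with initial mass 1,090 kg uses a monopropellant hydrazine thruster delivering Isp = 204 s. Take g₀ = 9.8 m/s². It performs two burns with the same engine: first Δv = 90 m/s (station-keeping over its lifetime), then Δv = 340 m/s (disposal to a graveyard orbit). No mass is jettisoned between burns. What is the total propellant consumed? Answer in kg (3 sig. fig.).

total propellant consumed ≈ 211 kg

v_e = Isp · g₀ = 204 × 9.8 = 1999.2 m/s.
After the first burn: m = 1090 × exp(−90/1999.2) = 1090 × 0.95598 = 1,042.02 kg.
After the second burn: m = 1,042.02 × exp(−340/1999.2) = 1,042.02 × 0.84361 = 879.058 kg.
Total propellant = m₀ − m_final = 1090 − 879.058 = 210.942 kg.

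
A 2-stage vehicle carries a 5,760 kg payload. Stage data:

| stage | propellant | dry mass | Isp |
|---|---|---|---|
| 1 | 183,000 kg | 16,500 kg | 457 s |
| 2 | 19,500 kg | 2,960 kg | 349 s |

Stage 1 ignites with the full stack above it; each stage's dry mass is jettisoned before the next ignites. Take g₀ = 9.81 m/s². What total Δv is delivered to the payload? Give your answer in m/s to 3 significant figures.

Ignition mass of stage 1 = 183,000+16,500 + 19,500+2,960 + 5,760 = 227,720 kg.
Stage 1: m₀ = 227,720 kg, m_f = 227,720 − 183,000 = 44,720 kg; Δv = 457×9.81×ln(5.092) = 4483.2×1.6277 ≈ 7297 m/s.
Stage 2: m₀ = 28,220 kg, m_f = 28,220 − 19,500 = 8,720 kg; Δv = 349×9.81×ln(3.236) = 3423.7×1.1744 ≈ 4021 m/s.
Total Δv = 7297 + 4021 = 11318 m/s.

Δv ≈ 11300 m/s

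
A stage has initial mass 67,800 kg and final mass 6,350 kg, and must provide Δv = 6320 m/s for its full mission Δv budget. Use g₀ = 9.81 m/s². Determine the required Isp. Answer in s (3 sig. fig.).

Isp ≈ 272 s

ln(m₀/m_f) = ln(67800/6350) = ln(10.68) = 2.3681.
v_e = Δv / ln(m₀/m_f) = 6320 / 2.3681 = 2668.8 m/s.
Isp = v_e / g₀ = 2668.8 / 9.81 = 272.0 s.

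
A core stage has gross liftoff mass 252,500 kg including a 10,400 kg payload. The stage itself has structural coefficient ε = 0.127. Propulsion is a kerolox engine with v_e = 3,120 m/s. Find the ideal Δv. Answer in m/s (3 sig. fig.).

Δv ≈ 5660 m/s

Stage wet mass = m₀ − payload = 252,500 − 10,400 = 242,100 kg.
Stage dry mass = ε × stage wet mass = 0.127 × 242,100 = 30,746.7 kg.
Burnout mass m_f = stage dry + payload = 30,746.7 + 10,400 = 41,146.7 kg.
Δv = v_e · ln(252,500/41,146.7) = 3120.0 × ln(6.137) = 3120.0 × 1.8143 ≈ 5661 m/s.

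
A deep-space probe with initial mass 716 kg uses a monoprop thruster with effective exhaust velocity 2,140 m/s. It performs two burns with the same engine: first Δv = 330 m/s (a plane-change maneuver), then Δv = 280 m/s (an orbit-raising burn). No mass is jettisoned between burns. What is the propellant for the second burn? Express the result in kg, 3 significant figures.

propellant for the second burn ≈ 75.3 kg

After the first burn: m = 716 × exp(−330/2140.0) = 716 × 0.85710 = 613.684 kg.
After the second burn: m = 613.684 × exp(−280/2140.0) = 613.684 × 0.87736 = 538.422 kg.
Second-burn propellant = 613.684 − 538.422 = 75.262 kg.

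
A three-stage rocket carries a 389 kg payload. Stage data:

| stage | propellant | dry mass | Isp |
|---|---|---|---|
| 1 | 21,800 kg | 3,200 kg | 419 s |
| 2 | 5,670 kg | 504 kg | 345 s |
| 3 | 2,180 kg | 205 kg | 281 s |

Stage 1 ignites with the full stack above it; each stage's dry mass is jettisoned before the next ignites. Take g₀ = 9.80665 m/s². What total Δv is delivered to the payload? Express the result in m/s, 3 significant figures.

Ignition mass of stage 1 = 21,800+3,200 + 5,670+504 + 2,180+205 + 389 = 33,948 kg.
Stage 1: m₀ = 33,948 kg, m_f = 33,948 − 21,800 = 12,148 kg; Δv = 419×9.80665×ln(2.795) = 4109.0×1.0277 ≈ 4223 m/s.
Stage 2: m₀ = 8,948 kg, m_f = 8,948 − 5,670 = 3,278 kg; Δv = 345×9.80665×ln(2.73) = 3383.3×1.0042 ≈ 3397 m/s.
Stage 3: m₀ = 2,774 kg, m_f = 2,774 − 2,180 = 594 kg; Δv = 281×9.80665×ln(4.67) = 2755.7×1.5412 ≈ 4247 m/s.
Total Δv = 4223 + 3397 + 4247 = 11867 m/s.

Δv ≈ 11900 m/s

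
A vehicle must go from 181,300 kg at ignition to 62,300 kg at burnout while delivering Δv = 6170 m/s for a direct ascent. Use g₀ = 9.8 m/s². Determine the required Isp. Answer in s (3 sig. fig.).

ln(m₀/m_f) = ln(181300/62300) = ln(2.91) = 1.0682.
v_e = Δv / ln(m₀/m_f) = 6170 / 1.0682 = 5776.1 m/s.
Isp = v_e / g₀ = 5776.1 / 9.8 = 589.4 s.

Isp ≈ 589 s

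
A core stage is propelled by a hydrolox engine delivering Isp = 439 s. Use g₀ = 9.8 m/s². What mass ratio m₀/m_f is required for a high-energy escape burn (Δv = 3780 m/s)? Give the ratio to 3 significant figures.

mass ratio ≈ 2.41

v_e = Isp · g₀ = 439 × 9.8 = 4302.2 m/s.
By the Tsiolkovsky rocket equation, m₀/m_f = exp(Δv / v_e) = exp(3780 / 4302.2) = exp(0.8786) = 2.4076.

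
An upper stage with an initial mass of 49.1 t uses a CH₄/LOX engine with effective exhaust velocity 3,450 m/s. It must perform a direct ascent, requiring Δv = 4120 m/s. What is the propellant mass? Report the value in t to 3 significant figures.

Rocket equation: m₀/m_f = exp(Δv / v_e) = exp(4120 / 3450.0) = exp(1.1942) = 3.3009.
m_f = 49.1 / 3.3009 = 14.8747 t, so propellant = m₀ − m_f = 49.1 − 14.8747 = 34.2253 t.

propellant mass ≈ 34.2 t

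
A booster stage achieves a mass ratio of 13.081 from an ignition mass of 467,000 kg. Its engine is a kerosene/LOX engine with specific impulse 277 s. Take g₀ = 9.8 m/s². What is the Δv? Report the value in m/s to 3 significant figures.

Δv ≈ 6980 m/s

v_e = Isp · g₀ = 277 × 9.8 = 2714.6 m/s.
Δv = v_e · ln(13.081) = 2714.6 × 2.5712 ≈ 6979.7 m/s.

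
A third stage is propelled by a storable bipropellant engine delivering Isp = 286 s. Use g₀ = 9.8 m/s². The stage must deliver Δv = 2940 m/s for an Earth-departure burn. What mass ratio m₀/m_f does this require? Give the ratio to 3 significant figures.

mass ratio ≈ 2.85

v_e = Isp · g₀ = 286 × 9.8 = 2802.8 m/s.
m₀/m_f = exp(Δv / v_e) = exp(2940 / 2802.8) = exp(1.0490) = 2.8547.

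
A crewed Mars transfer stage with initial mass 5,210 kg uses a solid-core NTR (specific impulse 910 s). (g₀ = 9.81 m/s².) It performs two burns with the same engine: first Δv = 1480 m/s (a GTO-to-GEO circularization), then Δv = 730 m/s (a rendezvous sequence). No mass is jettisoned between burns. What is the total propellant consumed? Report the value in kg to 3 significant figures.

v_e = Isp · g₀ = 910 × 9.81 = 8927.1 m/s.
After the first burn: m = 5210 × exp(−1480/8927.1) = 5210 × 0.84723 = 4,414.07 kg.
After the second burn: m = 4,414.07 × exp(−730/8927.1) = 4,414.07 × 0.92148 = 4,067.48 kg.
Total propellant = m₀ − m_final = 5210 − 4,067.48 = 1,142.52 kg.

total propellant consumed ≈ 1140 kg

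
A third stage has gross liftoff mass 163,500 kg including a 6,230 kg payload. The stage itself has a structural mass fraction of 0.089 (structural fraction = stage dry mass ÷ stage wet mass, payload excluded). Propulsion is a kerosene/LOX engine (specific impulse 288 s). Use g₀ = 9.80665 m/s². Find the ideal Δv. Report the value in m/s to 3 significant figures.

Δv ≈ 5900 m/s

Stage wet mass = m₀ − payload = 163,500 − 6,230 = 157,270 kg.
Stage dry mass = ε × stage wet mass = 0.089 × 157,270 = 13,997 kg.
Burnout mass m_f = stage dry + payload = 13,997 + 6,230 = 20,227 kg.
v_e = Isp · g₀ = 288 × 9.80665 = 2824.3 m/s.
Rocket equation: Δv = v_e · ln(163,500/20,227) = 2824.3 × ln(8.083) = 2824.3 × 2.0898 ≈ 5902 m/s.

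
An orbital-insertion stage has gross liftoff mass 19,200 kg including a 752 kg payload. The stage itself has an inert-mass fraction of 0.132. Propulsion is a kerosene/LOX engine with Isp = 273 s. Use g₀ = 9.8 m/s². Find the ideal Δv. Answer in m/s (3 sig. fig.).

Δv ≈ 4800 m/s

Stage wet mass = m₀ − payload = 19,200 − 752 = 18,448 kg.
Stage dry mass = ε × stage wet mass = 0.132 × 18,448 = 2,435.14 kg.
Burnout mass m_f = stage dry + payload = 2,435.14 + 752 = 3,187.14 kg.
v_e = Isp · g₀ = 273 × 9.8 = 2675.4 m/s.
Δv = v_e · ln(19,200/3,187.14) = 2675.4 × ln(6.024) = 2675.4 × 1.7958 ≈ 4804 m/s.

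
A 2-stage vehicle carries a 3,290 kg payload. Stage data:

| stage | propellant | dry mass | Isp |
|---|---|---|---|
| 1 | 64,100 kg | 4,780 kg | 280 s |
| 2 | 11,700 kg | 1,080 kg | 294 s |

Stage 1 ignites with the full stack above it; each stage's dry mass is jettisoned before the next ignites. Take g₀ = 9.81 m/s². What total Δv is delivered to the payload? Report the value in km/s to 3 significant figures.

Δv ≈ 7.61 km/s

Ignition mass of stage 1 = 64,100+4,780 + 11,700+1,080 + 3,290 = 84,950 kg.
Stage 1: m₀ = 84,950 kg, m_f = 84,950 − 64,100 = 20,850 kg; Δv = 280×9.81×ln(4.074) = 2746.8×1.4047 ≈ 3858 m/s.
Stage 2: m₀ = 16,070 kg, m_f = 16,070 − 11,700 = 4,370 kg; Δv = 294×9.81×ln(3.677) = 2884.1×1.3022 ≈ 3756 m/s.
Total Δv = 3858 + 3756 = 7614 m/s.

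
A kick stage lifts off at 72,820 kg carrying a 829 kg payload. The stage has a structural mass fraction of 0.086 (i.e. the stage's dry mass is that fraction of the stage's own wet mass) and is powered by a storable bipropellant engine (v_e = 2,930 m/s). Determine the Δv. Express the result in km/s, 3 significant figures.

Δv ≈ 6.85 km/s

Stage wet mass = m₀ − payload = 72,820 − 829 = 71,991 kg.
Stage dry mass = ε × stage wet mass = 0.086 × 71,991 = 6,191.23 kg.
Burnout mass m_f = stage dry + payload = 6,191.23 + 829 = 7,020.23 kg.
From the ideal rocket equation, Δv = v_e · ln(72,820/7,020.23) = 2930.0 × ln(10.37) = 2930.0 × 2.3392 ≈ 6854 m/s.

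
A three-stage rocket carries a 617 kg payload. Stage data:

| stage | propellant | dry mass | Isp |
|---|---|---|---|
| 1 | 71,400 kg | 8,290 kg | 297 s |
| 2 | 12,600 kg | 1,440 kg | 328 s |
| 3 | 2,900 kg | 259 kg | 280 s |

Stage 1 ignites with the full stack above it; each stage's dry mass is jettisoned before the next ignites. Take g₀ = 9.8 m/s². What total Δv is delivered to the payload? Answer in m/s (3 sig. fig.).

Δv ≈ 11800 m/s

Ignition mass of stage 1 = 71,400+8,290 + 12,600+1,440 + 2,900+259 + 617 = 97,506 kg.
Stage 1: m₀ = 97,506 kg, m_f = 97,506 − 71,400 = 26,106 kg; Δv = 297×9.8×ln(3.735) = 2910.6×1.3177 ≈ 3835 m/s.
Stage 2: m₀ = 17,816 kg, m_f = 17,816 − 12,600 = 5,216 kg; Δv = 328×9.8×ln(3.416) = 3214.4×1.2284 ≈ 3948 m/s.
Stage 3: m₀ = 3,776 kg, m_f = 3,776 − 2,900 = 876 kg; Δv = 280×9.8×ln(4.311) = 2744.0×1.4611 ≈ 4009 m/s.
Total Δv = 3835 + 3948 + 4009 = 11792 m/s.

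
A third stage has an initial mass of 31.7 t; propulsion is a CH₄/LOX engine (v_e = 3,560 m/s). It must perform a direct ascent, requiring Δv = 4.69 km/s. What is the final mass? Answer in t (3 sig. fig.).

final mass ≈ 8.49 t

m₀/m_f = exp(Δv / v_e) = exp(4690 / 3560.0) = exp(1.3174) = 3.7338.
m_f = m₀ / 3.7338 = 31.7 / 3.7338 = 8.49001 t.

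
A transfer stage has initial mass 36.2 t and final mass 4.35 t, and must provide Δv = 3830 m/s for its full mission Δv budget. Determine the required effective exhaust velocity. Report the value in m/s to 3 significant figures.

v_e ≈ 1810 m/s

ln(m₀/m_f) = ln(36200/4350) = ln(8.322) = 2.1189.
v_e = Δv / ln(m₀/m_f) = 3830 / 2.1189 = 1807.6 m/s.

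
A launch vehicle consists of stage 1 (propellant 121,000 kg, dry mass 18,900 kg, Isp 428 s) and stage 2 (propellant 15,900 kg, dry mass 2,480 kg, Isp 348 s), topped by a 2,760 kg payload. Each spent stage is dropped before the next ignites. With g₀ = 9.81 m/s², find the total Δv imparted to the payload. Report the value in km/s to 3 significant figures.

Δv ≈ 10.6 km/s

Ignition mass of stage 1 = 121,000+18,900 + 15,900+2,480 + 2,760 = 161,040 kg.
Stage 1: m₀ = 161,040 kg, m_f = 161,040 − 121,000 = 40,040 kg; Δv = 428×9.81×ln(4.022) = 4198.7×1.3918 ≈ 5844 m/s.
Stage 2: m₀ = 21,140 kg, m_f = 21,140 − 15,900 = 5,240 kg; Δv = 348×9.81×ln(4.034) = 3413.9×1.3948 ≈ 4762 m/s.
Total Δv = 5844 + 4762 = 10606 m/s.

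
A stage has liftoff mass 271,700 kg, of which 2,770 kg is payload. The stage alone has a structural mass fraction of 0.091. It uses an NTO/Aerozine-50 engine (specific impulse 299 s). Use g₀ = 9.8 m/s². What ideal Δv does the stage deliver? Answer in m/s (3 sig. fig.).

Δv ≈ 6740 m/s

Stage wet mass = m₀ − payload = 271,700 − 2,770 = 268,930 kg.
Stage dry mass = ε × stage wet mass = 0.091 × 268,930 = 24,472.6 kg.
Burnout mass m_f = stage dry + payload = 24,472.6 + 2,770 = 27,242.6 kg.
v_e = Isp · g₀ = 299 × 9.8 = 2930.2 m/s.
Δv = v_e · ln(271,700/27,242.6) = 2930.2 × ln(9.973) = 2930.2 × 2.2999 ≈ 6739 m/s.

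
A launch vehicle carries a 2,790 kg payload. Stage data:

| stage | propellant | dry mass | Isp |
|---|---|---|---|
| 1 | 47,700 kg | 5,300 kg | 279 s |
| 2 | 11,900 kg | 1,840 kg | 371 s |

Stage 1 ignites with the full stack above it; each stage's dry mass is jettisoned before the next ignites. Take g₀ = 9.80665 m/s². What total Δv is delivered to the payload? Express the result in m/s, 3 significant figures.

Ignition mass of stage 1 = 47,700+5,300 + 11,900+1,840 + 2,790 = 69,530 kg.
Stage 1: m₀ = 69,530 kg, m_f = 69,530 − 47,700 = 21,830 kg; Δv = 279×9.80665×ln(3.185) = 2736.1×1.1585 ≈ 3170 m/s.
Stage 2: m₀ = 16,530 kg, m_f = 16,530 − 11,900 = 4,630 kg; Δv = 371×9.80665×ln(3.57) = 3638.3×1.2726 ≈ 4630 m/s.
Total Δv = 3170 + 4630 = 7800 m/s.

Δv ≈ 7800 m/s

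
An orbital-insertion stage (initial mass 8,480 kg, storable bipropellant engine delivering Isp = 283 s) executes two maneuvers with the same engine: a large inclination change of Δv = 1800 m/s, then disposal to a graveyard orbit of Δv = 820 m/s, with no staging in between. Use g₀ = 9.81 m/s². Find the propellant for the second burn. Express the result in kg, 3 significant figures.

v_e = Isp · g₀ = 283 × 9.81 = 2776.2 m/s.
After the first burn: m = 8480 × exp(−1800/2776.2) = 8480 × 0.52290 = 4,434.19 kg.
After the second burn: m = 4,434.19 × exp(−820/2776.2) = 4,434.19 × 0.74426 = 3,300.19 kg.
Second-burn propellant = 4,434.19 − 3,300.19 = 1,134 kg.

propellant for the second burn ≈ 1130 kg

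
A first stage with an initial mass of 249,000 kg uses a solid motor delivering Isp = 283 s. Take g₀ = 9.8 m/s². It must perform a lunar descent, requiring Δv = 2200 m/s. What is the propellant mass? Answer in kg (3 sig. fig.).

v_e = Isp · g₀ = 283 × 9.8 = 2773.4 m/s.
m₀/m_f = exp(Δv / v_e) = exp(2200 / 2773.4) = exp(0.7933) = 2.2106.
m_f = 249,000 / 2.2106 = 112,639 kg, so propellant = m₀ − m_f = 249,000 − 112,639 = 136,361 kg.

propellant mass ≈ 136000 kg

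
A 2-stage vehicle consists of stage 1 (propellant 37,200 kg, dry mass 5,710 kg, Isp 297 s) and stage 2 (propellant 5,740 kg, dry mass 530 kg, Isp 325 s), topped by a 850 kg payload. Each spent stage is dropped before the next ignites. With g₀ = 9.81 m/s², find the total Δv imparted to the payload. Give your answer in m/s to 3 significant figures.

Δv ≈ 9200 m/s

Ignition mass of stage 1 = 37,200+5,710 + 5,740+530 + 850 = 50,030 kg.
Stage 1: m₀ = 50,030 kg, m_f = 50,030 − 37,200 = 12,830 kg; Δv = 297×9.81×ln(3.899) = 2913.6×1.3608 ≈ 3965 m/s.
Stage 2: m₀ = 7,120 kg, m_f = 7,120 − 5,740 = 1,380 kg; Δv = 325×9.81×ln(5.159) = 3188.2×1.6408 ≈ 5231 m/s.
Total Δv = 3965 + 5231 = 9196 m/s.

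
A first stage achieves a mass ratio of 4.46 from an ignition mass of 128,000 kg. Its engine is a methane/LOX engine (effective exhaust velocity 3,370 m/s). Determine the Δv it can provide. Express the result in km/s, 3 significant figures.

Δv = v_e · ln(4.46) = 3370.0 × 1.4951 ≈ 5038.7 m/s.

Δv ≈ 5.04 km/s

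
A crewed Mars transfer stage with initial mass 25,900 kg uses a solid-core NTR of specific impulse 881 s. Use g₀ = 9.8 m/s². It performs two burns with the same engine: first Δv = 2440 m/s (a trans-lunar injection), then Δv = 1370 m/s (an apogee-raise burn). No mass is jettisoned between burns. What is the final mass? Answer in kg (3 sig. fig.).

v_e = Isp · g₀ = 881 × 9.8 = 8633.8 m/s.
After the first burn: m = 25900 × exp(−2440/8633.8) = 25900 × 0.75381 = 19,523.7 kg.
After the second burn: m = 19,523.7 × exp(−1370/8633.8) = 19,523.7 × 0.85327 = 16,659 kg.

final mass ≈ 16700 kg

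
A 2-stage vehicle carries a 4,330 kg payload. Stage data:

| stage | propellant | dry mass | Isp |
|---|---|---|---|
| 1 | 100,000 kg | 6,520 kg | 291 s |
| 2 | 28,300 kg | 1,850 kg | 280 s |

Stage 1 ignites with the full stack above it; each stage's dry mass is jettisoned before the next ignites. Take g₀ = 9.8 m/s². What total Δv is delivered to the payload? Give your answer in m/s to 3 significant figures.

Δv ≈ 8240 m/s

Ignition mass of stage 1 = 100,000+6,520 + 28,300+1,850 + 4,330 = 141,000 kg.
Stage 1: m₀ = 141,000 kg, m_f = 141,000 − 100,000 = 41,000 kg; Δv = 291×9.8×ln(3.439) = 2851.8×1.2352 ≈ 3523 m/s.
Stage 2: m₀ = 34,480 kg, m_f = 34,480 − 28,300 = 6,180 kg; Δv = 280×9.8×ln(5.579) = 2744.0×1.7191 ≈ 4717 m/s.
Total Δv = 3523 + 4717 = 8240 m/s.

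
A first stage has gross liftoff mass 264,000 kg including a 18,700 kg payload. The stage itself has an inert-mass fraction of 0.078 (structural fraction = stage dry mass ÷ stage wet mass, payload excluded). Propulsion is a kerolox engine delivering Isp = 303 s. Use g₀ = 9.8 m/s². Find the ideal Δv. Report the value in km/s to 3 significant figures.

Stage wet mass = m₀ − payload = 264,000 − 18,700 = 245,300 kg.
Stage dry mass = ε × stage wet mass = 0.078 × 245,300 = 19,133.4 kg.
Burnout mass m_f = stage dry + payload = 19,133.4 + 18,700 = 37,833.4 kg.
v_e = Isp · g₀ = 303 × 9.8 = 2969.4 m/s.
Δv = v_e · ln(264,000/37,833.4) = 2969.4 × ln(6.978) = 2969.4 × 1.9428 ≈ 5769 m/s.

Δv ≈ 5.77 km/s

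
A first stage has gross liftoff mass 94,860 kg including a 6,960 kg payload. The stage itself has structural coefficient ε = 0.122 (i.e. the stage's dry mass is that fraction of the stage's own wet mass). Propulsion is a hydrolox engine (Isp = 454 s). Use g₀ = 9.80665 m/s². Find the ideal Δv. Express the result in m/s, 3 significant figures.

Δv ≈ 7480 m/s

Stage wet mass = m₀ − payload = 94,860 − 6,960 = 87,900 kg.
Stage dry mass = ε × stage wet mass = 0.122 × 87,900 = 10,723.8 kg.
Burnout mass m_f = stage dry + payload = 10,723.8 + 6,960 = 17,683.8 kg.
v_e = Isp · g₀ = 454 × 9.80665 = 4452.2 m/s.
Δv = v_e · ln(94,860/17,683.8) = 4452.2 × ln(5.364) = 4452.2 × 1.6798 ≈ 7479 m/s.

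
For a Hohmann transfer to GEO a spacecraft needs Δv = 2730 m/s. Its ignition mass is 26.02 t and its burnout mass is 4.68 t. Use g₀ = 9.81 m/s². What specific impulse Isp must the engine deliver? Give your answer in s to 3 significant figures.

ln(m₀/m_f) = ln(26020/4680) = ln(5.56) = 1.7156.
Using Δv = v_e ln(m₀/m_f): v_e = Δv / ln(m₀/m_f) = 2730 / 1.7156 = 1591.3 m/s.
Isp = v_e / g₀ = 1591.3 / 9.81 = 162.2 s.

Isp ≈ 162 s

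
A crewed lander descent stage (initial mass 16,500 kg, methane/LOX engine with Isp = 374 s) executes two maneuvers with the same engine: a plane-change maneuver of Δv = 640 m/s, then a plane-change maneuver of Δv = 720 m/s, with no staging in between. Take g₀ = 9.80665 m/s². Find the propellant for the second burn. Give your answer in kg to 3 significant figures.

propellant for the second burn ≈ 2470 kg

v_e = Isp · g₀ = 374 × 9.80665 = 3667.7 m/s.
After the first burn: m = 16500 × exp(−640/3667.7) = 16500 × 0.83988 = 13,858 kg.
After the second burn: m = 13,858 × exp(−720/3667.7) = 13,858 × 0.82176 = 11,388 kg.
Second-burn propellant = 13,858 − 11,388 = 2,470 kg.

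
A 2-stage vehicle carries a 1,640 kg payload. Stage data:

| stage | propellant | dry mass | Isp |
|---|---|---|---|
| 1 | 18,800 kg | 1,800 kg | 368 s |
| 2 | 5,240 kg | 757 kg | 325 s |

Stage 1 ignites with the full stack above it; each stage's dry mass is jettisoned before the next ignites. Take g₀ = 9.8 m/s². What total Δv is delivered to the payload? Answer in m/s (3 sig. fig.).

Ignition mass of stage 1 = 18,800+1,800 + 5,240+757 + 1,640 = 28,237 kg.
Stage 1: m₀ = 28,237 kg, m_f = 28,237 − 18,800 = 9,437 kg; Δv = 368×9.8×ln(2.992) = 3606.4×1.0960 ≈ 3953 m/s.
Stage 2: m₀ = 7,637 kg, m_f = 7,637 − 5,240 = 2,397 kg; Δv = 325×9.8×ln(3.186) = 3185.0×1.1588 ≈ 3691 m/s.
Total Δv = 3953 + 3691 = 7644 m/s.

Δv ≈ 7640 m/s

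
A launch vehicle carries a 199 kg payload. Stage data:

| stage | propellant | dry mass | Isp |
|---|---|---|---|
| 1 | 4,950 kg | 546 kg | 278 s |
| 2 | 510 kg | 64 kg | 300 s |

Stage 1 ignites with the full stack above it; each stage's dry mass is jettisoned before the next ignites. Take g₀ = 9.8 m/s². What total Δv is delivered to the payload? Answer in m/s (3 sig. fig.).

Ignition mass of stage 1 = 4,950+546 + 510+64 + 199 = 6,269 kg.
Stage 1: m₀ = 6,269 kg, m_f = 6,269 − 4,950 = 1,319 kg; Δv = 278×9.8×ln(4.753) = 2724.4×1.5587 ≈ 4247 m/s.
Stage 2: m₀ = 773 kg, m_f = 773 − 510 = 263 kg; Δv = 300×9.8×ln(2.939) = 2940.0×1.0781 ≈ 3170 m/s.
Total Δv = 4247 + 3170 = 7417 m/s.

Δv ≈ 7420 m/s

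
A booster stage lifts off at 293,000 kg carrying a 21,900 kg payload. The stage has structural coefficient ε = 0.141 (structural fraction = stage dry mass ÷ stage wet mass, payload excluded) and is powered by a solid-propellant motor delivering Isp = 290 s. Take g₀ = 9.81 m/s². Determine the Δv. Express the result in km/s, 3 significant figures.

Stage wet mass = m₀ − payload = 293,000 − 21,900 = 271,100 kg.
Stage dry mass = ε × stage wet mass = 0.141 × 271,100 = 38,225.1 kg.
Burnout mass m_f = stage dry + payload = 38,225.1 + 21,900 = 60,125.1 kg.
v_e = Isp · g₀ = 290 × 9.81 = 2844.9 m/s.
Δv = v_e · ln(293,000/60,125.1) = 2844.9 × ln(4.873) = 2844.9 × 1.5837 ≈ 4506 m/s.

Δv ≈ 4.51 km/s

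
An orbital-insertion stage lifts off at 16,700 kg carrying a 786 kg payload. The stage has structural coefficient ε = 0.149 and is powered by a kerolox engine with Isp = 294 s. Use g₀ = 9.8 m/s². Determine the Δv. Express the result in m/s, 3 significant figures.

Δv ≈ 4800 m/s

Stage wet mass = m₀ − payload = 16,700 − 786 = 15,914 kg.
Stage dry mass = ε × stage wet mass = 0.149 × 15,914 = 2,371.19 kg.
Burnout mass m_f = stage dry + payload = 2,371.19 + 786 = 3,157.19 kg.
v_e = Isp · g₀ = 294 × 9.8 = 2881.2 m/s.
Rocket equation: Δv = v_e · ln(16,700/3,157.19) = 2881.2 × ln(5.29) = 2881.2 × 1.6657 ≈ 4799 m/s.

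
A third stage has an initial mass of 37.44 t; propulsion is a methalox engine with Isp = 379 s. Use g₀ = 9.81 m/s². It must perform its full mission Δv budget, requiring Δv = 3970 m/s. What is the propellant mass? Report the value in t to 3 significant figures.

propellant mass ≈ 24.6 t

v_e = Isp · g₀ = 379 × 9.81 = 3718.0 m/s.
By the Tsiolkovsky rocket equation, m₀/m_f = exp(Δv / v_e) = exp(3970 / 3718.0) = exp(1.0678) = 2.9089.
m_f = 37.44 / 2.9089 = 12.8708 t, so propellant = m₀ − m_f = 37.44 − 12.8708 = 24.5692 t.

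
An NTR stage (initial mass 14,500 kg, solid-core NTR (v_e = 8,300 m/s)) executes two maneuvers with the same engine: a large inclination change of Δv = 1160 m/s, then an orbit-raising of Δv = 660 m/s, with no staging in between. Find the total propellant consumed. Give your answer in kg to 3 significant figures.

total propellant consumed ≈ 2860 kg

After the first burn: m = 14500 × exp(−1160/8300.0) = 14500 × 0.86957 = 12,608.8 kg.
After the second burn: m = 12,608.8 × exp(−660/8300.0) = 12,608.8 × 0.92356 = 11,645 kg.
Total propellant = m₀ − m_final = 14500 − 11,645 = 2,855 kg.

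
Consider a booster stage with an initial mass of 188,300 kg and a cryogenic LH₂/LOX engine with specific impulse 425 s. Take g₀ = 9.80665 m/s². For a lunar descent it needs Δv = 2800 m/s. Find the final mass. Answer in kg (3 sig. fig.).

v_e = Isp · g₀ = 425 × 9.80665 = 4167.8 m/s.
Rocket equation: m₀/m_f = exp(Δv / v_e) = exp(2800 / 4167.8) = exp(0.6718) = 1.9578.
m_f = m₀ / 1.9578 = 188,300 / 1.9578 = 96,179.4 kg.

final mass ≈ 96200 kg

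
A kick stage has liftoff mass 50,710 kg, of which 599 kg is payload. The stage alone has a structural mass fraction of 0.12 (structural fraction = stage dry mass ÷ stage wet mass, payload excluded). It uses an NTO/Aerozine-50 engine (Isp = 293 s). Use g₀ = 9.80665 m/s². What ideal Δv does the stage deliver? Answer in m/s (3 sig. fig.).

Stage wet mass = m₀ − payload = 50,710 − 599 = 50,111 kg.
Stage dry mass = ε × stage wet mass = 0.12 × 50,111 = 6,013.32 kg.
Burnout mass m_f = stage dry + payload = 6,013.32 + 599 = 6,612.32 kg.
v_e = Isp · g₀ = 293 × 9.80665 = 2873.3 m/s.
Rocket equation: Δv = v_e · ln(50,710/6,612.32) = 2873.3 × ln(7.669) = 2873.3 × 2.0372 ≈ 5854 m/s.

Δv ≈ 5850 m/s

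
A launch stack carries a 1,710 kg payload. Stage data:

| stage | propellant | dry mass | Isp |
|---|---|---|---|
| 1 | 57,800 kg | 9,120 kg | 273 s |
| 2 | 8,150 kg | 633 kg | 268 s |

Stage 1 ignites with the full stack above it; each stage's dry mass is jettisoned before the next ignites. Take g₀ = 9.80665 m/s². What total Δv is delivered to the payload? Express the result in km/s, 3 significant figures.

Δv ≈ 7.62 km/s

Ignition mass of stage 1 = 57,800+9,120 + 8,150+633 + 1,710 = 77,413 kg.
Stage 1: m₀ = 77,413 kg, m_f = 77,413 − 57,800 = 19,613 kg; Δv = 273×9.80665×ln(3.947) = 2677.2×1.3730 ≈ 3676 m/s.
Stage 2: m₀ = 10,493 kg, m_f = 10,493 − 8,150 = 2,343 kg; Δv = 268×9.80665×ln(4.478) = 2628.2×1.4993 ≈ 3940 m/s.
Total Δv = 3676 + 3940 = 7616 m/s.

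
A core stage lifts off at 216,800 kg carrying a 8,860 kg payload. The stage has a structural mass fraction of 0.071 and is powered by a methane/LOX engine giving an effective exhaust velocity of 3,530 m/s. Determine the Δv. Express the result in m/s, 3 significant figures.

Stage wet mass = m₀ − payload = 216,800 − 8,860 = 207,940 kg.
Stage dry mass = ε × stage wet mass = 0.071 × 207,940 = 14,763.7 kg.
Burnout mass m_f = stage dry + payload = 14,763.7 + 8,860 = 23,623.7 kg.
Δv = v_e · ln(216,800/23,623.7) = 3530.0 × ln(9.177) = 3530.0 × 2.2167 ≈ 7825 m/s.

Δv ≈ 7830 m/s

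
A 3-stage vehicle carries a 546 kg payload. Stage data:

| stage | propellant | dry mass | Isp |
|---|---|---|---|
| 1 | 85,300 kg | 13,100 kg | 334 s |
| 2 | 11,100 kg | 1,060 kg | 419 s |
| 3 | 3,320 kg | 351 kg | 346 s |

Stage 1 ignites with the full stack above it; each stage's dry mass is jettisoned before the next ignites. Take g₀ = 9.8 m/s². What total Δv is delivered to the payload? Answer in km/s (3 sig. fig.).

Ignition mass of stage 1 = 85,300+13,100 + 11,100+1,060 + 3,320+351 + 546 = 114,777 kg.
Stage 1: m₀ = 114,777 kg, m_f = 114,777 − 85,300 = 29,477 kg; Δv = 334×9.8×ln(3.894) = 3273.2×1.3594 ≈ 4450 m/s.
Stage 2: m₀ = 16,377 kg, m_f = 16,377 − 11,100 = 5,277 kg; Δv = 419×9.8×ln(3.103) = 4106.2×1.1325 ≈ 4650 m/s.
Stage 3: m₀ = 4,217 kg, m_f = 4,217 − 3,320 = 897 kg; Δv = 346×9.8×ln(4.701) = 3390.8×1.5478 ≈ 5248 m/s.
Total Δv = 4450 + 4650 + 5248 = 14348 m/s.

Δv ≈ 14.3 km/s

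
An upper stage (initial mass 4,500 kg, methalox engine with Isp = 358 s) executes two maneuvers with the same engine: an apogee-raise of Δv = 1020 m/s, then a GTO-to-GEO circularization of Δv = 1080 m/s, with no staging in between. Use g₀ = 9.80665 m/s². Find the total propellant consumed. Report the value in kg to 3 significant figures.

total propellant consumed ≈ 2030 kg

v_e = Isp · g₀ = 358 × 9.80665 = 3510.8 m/s.
After the first burn: m = 4500 × exp(−1020/3510.8) = 4500 × 0.74786 = 3,365.37 kg.
After the second burn: m = 3,365.37 × exp(−1080/3510.8) = 3,365.37 × 0.73519 = 2,474.19 kg.
Total propellant = m₀ − m_final = 4500 − 2,474.19 = 2,025.81 kg.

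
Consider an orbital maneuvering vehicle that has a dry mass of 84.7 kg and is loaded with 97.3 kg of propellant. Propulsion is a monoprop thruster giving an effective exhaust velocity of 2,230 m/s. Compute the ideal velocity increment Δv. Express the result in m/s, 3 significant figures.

Δv ≈ 1710 m/s

m₀ = m_dry + m_prop = 84.7 + 97.3 = 182 kg.
Δv = v_e · ln(m₀/m_f) = 2230.0 × ln(2.149) = 2230.0 × 0.7649 ≈ 1705.7 m/s.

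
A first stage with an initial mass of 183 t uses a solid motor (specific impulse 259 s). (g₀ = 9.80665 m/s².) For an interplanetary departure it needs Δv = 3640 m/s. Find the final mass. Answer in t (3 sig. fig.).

v_e = Isp · g₀ = 259 × 9.80665 = 2539.9 m/s.
m₀/m_f = exp(Δv / v_e) = exp(3640 / 2539.9) = exp(1.4331) = 4.1917.
m_f = m₀ / 4.1917 = 183 / 4.1917 = 43.6577 t.

final mass ≈ 43.7 t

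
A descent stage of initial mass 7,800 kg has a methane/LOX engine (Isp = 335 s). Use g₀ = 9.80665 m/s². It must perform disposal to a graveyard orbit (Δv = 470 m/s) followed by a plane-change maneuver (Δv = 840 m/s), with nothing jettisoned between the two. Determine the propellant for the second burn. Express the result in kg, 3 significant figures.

v_e = Isp · g₀ = 335 × 9.80665 = 3285.2 m/s.
After the first burn: m = 7800 × exp(−470/3285.2) = 7800 × 0.86670 = 6,760.26 kg.
After the second burn: m = 6,760.26 × exp(−840/3285.2) = 6,760.26 × 0.77438 = 5,235.01 kg.
Second-burn propellant = 6,760.26 − 5,235.01 = 1,525.25 kg.

propellant for the second burn ≈ 1530 kg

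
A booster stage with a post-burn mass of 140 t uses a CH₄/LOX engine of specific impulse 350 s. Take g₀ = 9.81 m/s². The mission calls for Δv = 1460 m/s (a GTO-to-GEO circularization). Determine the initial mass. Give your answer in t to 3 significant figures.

initial mass ≈ 214 t

v_e = Isp · g₀ = 350 × 9.81 = 3433.5 m/s.
Using Δv = v_e ln(m₀/m_f): m₀/m_f = exp(Δv / v_e) = exp(1460 / 3433.5) = exp(0.4252) = 1.5299.
m₀ = m_f × 1.5299 = 140 × 1.5299 = 214.186 t.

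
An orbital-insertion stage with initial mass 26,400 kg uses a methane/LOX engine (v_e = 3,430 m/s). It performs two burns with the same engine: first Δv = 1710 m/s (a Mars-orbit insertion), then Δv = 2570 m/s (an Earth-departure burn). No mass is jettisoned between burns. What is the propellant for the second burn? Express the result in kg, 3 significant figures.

propellant for the second burn ≈ 8460 kg

After the first burn: m = 26400 × exp(−1710/3430.0) = 26400 × 0.60742 = 16,035.9 kg.
After the second burn: m = 16,035.9 × exp(−2570/3430.0) = 16,035.9 × 0.47271 = 7,580.33 kg.
Second-burn propellant = 16,035.9 − 7,580.33 = 8,455.57 kg.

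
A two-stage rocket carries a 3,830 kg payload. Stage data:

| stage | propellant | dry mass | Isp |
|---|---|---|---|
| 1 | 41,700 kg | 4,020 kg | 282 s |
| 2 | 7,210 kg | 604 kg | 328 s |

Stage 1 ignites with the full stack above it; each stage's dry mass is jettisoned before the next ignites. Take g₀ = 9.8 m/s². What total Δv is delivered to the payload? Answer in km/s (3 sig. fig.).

Δv ≈ 6.69 km/s

Ignition mass of stage 1 = 41,700+4,020 + 7,210+604 + 3,830 = 57,364 kg.
Stage 1: m₀ = 57,364 kg, m_f = 57,364 − 41,700 = 15,664 kg; Δv = 282×9.8×ln(3.662) = 2763.6×1.2981 ≈ 3587 m/s.
Stage 2: m₀ = 11,644 kg, m_f = 11,644 − 7,210 = 4,434 kg; Δv = 328×9.8×ln(2.626) = 3214.4×0.9655 ≈ 3103 m/s.
Total Δv = 3587 + 3103 = 6690 m/s.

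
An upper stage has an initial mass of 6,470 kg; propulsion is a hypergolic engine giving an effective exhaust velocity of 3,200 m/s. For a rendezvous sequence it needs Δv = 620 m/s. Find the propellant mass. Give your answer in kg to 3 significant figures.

m₀/m_f = exp(Δv / v_e) = exp(620 / 3200.0) = exp(0.1938) = 1.2138.
m_f = 6,470 / 1.2138 = 5,330.37 kg, so propellant = m₀ − m_f = 6,470 − 5,330.37 = 1,139.63 kg.

propellant mass ≈ 1140 kg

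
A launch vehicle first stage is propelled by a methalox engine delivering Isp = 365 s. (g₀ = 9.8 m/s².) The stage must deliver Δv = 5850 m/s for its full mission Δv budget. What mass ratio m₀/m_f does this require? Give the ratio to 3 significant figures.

mass ratio ≈ 5.13

v_e = Isp · g₀ = 365 × 9.8 = 3577.0 m/s.
From the ideal rocket equation, m₀/m_f = exp(Δv / v_e) = exp(5850 / 3577.0) = exp(1.6354) = 5.1318.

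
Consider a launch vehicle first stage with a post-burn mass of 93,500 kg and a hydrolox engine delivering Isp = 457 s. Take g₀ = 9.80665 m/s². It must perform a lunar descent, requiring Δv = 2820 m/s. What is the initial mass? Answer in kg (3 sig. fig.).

initial mass ≈ 175000 kg

v_e = Isp · g₀ = 457 × 9.80665 = 4481.6 m/s.
m₀/m_f = exp(Δv / v_e) = exp(2820 / 4481.6) = exp(0.6292) = 1.8762.
m₀ = m_f × 1.8762 = 93,500 × 1.8762 = 175,425 kg.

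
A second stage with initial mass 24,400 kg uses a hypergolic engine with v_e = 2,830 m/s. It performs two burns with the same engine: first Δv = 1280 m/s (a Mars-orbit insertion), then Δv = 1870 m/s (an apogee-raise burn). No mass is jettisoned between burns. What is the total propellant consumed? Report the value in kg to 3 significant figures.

After the first burn: m = 24400 × exp(−1280/2830.0) = 24400 × 0.63617 = 15,522.5 kg.
After the second burn: m = 15,522.5 × exp(−1870/2830.0) = 15,522.5 × 0.51645 = 8,016.6 kg.
Total propellant = m₀ − m_final = 24400 − 8,016.6 = 16,383.4 kg.

total propellant consumed ≈ 16400 kg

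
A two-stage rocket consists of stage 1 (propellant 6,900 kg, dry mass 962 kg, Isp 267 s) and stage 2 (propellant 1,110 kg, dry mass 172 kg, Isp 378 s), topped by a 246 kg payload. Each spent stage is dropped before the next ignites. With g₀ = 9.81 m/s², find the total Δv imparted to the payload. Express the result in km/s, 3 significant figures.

Ignition mass of stage 1 = 6,900+962 + 1,110+172 + 246 = 9,390 kg.
Stage 1: m₀ = 9,390 kg, m_f = 9,390 − 6,900 = 2,490 kg; Δv = 267×9.81×ln(3.771) = 2619.3×1.3274 ≈ 3477 m/s.
Stage 2: m₀ = 1,528 kg, m_f = 1,528 − 1,110 = 418 kg; Δv = 378×9.81×ln(3.656) = 3708.2×1.2962 ≈ 4807 m/s.
Total Δv = 3477 + 4807 = 8284 m/s.

Δv ≈ 8.28 km/s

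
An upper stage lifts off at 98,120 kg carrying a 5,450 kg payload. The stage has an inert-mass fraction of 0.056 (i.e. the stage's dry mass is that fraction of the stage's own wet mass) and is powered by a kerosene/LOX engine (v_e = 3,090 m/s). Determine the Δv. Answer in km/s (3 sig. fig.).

Δv ≈ 6.86 km/s

Stage wet mass = m₀ − payload = 98,120 − 5,450 = 92,670 kg.
Stage dry mass = ε × stage wet mass = 0.056 × 92,670 = 5,189.52 kg.
Burnout mass m_f = stage dry + payload = 5,189.52 + 5,450 = 10,639.52 kg.
Rocket equation: Δv = v_e · ln(98,120/10,639.52) = 3090.0 × ln(9.222) = 3090.0 × 2.2216 ≈ 6865 m/s.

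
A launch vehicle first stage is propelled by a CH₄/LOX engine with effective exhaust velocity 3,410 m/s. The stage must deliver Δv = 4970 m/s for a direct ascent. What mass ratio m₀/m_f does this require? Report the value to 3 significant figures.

By the Tsiolkovsky rocket equation, m₀/m_f = exp(Δv / v_e) = exp(4970 / 3410.0) = exp(1.4575) = 4.2951.

mass ratio ≈ 4.30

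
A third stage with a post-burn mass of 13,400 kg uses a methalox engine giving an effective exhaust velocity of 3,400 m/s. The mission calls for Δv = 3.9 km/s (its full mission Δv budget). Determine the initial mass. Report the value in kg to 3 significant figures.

initial mass ≈ 42200 kg

Rocket equation: m₀/m_f = exp(Δv / v_e) = exp(3900 / 3400.0) = exp(1.1471) = 3.1489.
m₀ = m_f × 3.1489 = 13,400 × 3.1489 = 42,195.3 kg.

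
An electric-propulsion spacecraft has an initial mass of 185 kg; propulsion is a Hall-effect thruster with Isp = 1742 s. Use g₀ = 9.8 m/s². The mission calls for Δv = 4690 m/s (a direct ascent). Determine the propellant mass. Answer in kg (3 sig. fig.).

v_e = Isp · g₀ = 1742 × 9.8 = 17071.6 m/s.
Using Δv = v_e ln(m₀/m_f): m₀/m_f = exp(Δv / v_e) = exp(4690 / 17071.6) = exp(0.2747) = 1.3162.
m_f = 185 / 1.3162 = 140.556 kg, so propellant = m₀ − m_f = 185 − 140.556 = 44.444 kg.

propellant mass ≈ 44.4 kg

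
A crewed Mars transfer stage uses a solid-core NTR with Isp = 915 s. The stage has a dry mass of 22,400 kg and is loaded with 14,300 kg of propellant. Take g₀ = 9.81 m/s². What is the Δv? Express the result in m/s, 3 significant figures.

Δv ≈ 4430 m/s

v_e = Isp · g₀ = 915 × 9.81 = 8976.1 m/s.
m₀ = m_dry + m_prop = 22,400 + 14,300 = 36,700 kg.
From the ideal rocket equation, Δv = v_e · ln(m₀/m_f) = 8976.1 × ln(1.638) = 8976.1 × 0.4937 ≈ 4431.7 m/s.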